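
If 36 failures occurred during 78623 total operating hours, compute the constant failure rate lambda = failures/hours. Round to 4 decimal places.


failures = 36
total_hours = 78623
lambda = 36 / 78623
lambda = 0.0005

0.0005


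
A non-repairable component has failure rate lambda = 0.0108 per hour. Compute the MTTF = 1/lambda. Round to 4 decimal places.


lambda = 0.0108
MTTF = 1 / 0.0108
MTTF = 92.5926

92.5926


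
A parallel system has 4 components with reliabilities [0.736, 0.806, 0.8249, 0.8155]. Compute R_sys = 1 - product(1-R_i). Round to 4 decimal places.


Components: [0.736, 0.806, 0.8249, 0.8155]
(1 - 0.736) = 0.264, running product = 0.264
(1 - 0.806) = 0.194, running product = 0.0512
(1 - 0.8249) = 0.1751, running product = 0.009
(1 - 0.8155) = 0.1845, running product = 0.0017
Product of (1-R_i) = 0.0017
R_sys = 1 - 0.0017 = 0.9983

0.9983


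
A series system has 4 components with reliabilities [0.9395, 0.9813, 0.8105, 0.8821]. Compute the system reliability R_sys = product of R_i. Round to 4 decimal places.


Components: [0.9395, 0.9813, 0.8105, 0.8821]
After component 1 (R=0.9395): product = 0.9395
After component 2 (R=0.9813): product = 0.9219
After component 3 (R=0.8105): product = 0.7472
After component 4 (R=0.8821): product = 0.6591
R_sys = 0.6591

0.6591


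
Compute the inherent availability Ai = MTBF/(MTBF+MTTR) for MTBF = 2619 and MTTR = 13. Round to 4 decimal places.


MTBF = 2619
MTTR = 13
MTBF + MTTR = 2632
Ai = 2619 / 2632
Ai = 0.9951

0.9951


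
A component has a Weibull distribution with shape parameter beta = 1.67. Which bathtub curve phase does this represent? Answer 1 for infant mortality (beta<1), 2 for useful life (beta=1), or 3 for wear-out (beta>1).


beta = 1.67
Compare beta to 1:
beta < 1 => infant mortality (phase 1)
beta = 1 => useful life (phase 2)
beta > 1 => wear-out (phase 3)
Since beta = 1.67, this is wear-out (increasing failure rate)
Phase = 3

3


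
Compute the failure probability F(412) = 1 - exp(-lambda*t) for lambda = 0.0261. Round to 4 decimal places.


lambda = 0.0261, t = 412
lambda * t = 10.7532
exp(-10.7532) = 0.0
F(t) = 1 - 0.0
F(t) = 1.0

1.0


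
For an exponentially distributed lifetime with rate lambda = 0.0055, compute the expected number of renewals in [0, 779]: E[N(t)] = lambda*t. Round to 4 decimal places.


lambda = 0.0055
t = 779
E[N(t)] = lambda * t
E[N(t)] = 0.0055 * 779
E[N(t)] = 4.2845

4.2845


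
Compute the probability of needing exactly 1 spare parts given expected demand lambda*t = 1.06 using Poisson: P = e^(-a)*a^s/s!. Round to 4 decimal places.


a = 1.06, s = 1
e^(-a) = e^(-1.06) = 0.3465
a^s = 1.06^1 = 1.06
s! = 1
P = 0.3465 * 1.06 / 1
P = 0.3672

0.3672


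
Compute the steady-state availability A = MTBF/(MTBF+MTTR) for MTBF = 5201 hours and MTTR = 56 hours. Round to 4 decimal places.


MTBF = 5201
MTTR = 56
MTBF + MTTR = 5257
A = 5201 / 5257
A = 0.9893

0.9893


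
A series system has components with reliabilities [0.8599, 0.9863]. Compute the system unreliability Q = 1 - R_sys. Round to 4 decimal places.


Components: [0.8599, 0.9863]
After component 1: product = 0.8599
After component 2: product = 0.8481
R_sys = 0.8481
Q = 1 - 0.8481 = 0.1519

0.1519


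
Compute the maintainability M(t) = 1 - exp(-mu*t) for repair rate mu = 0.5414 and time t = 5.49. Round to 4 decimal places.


mu = 0.5414, t = 5.49
mu * t = 0.5414 * 5.49 = 2.9723
exp(-2.9723) = 0.0512
M(t) = 1 - 0.0512
M(t) = 0.9488

0.9488


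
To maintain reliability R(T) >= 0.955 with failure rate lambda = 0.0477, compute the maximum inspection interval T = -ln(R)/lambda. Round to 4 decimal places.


R_target = 0.955
lambda = 0.0477
-ln(0.955) = 0.046
T = 0.046 / 0.0477
T = 0.9653

0.9653


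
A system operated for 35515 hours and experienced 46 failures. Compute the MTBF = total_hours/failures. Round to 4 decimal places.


total_hours = 35515
failures = 46
MTBF = 35515 / 46
MTBF = 772.0652

772.0652


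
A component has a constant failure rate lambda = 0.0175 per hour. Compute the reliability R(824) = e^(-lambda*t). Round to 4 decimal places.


lambda = 0.0175
t = 824
lambda * t = 14.42
R(t) = e^(-14.42)
R(t) = 0.0

0.0


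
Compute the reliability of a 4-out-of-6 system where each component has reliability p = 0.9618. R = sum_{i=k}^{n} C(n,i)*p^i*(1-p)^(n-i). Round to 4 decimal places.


k = 4, n = 6, p = 0.9618
i=4: C(6,4)=15 * 0.9618^4 * 0.0382^2 = 0.0187
i=5: C(6,5)=6 * 0.9618^5 * 0.0382^1 = 0.1886
i=6: C(6,6)=1 * 0.9618^6 * 0.0382^0 = 0.7916
R = sum of terms = 0.999

0.999


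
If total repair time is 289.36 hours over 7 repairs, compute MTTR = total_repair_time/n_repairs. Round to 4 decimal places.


total_repair_time = 289.36
n_repairs = 7
MTTR = 289.36 / 7
MTTR = 41.3371

41.3371


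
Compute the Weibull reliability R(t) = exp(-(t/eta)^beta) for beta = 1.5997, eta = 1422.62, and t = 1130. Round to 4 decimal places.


beta = 1.5997, eta = 1422.62, t = 1130
t/eta = 1130 / 1422.62 = 0.7943
(t/eta)^beta = 0.7943^1.5997 = 0.6919
R(t) = exp(-0.6919)
R(t) = 0.5006

0.5006


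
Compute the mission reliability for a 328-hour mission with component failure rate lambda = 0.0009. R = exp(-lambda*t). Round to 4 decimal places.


lambda = 0.0009
mission_time = 328
lambda * t = 0.0009 * 328 = 0.2952
R = exp(-0.2952)
R = 0.7444

0.7444


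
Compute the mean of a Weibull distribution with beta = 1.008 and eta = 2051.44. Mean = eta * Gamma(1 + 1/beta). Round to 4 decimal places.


beta = 1.008, eta = 2051.44
1/beta = 0.9921
1 + 1/beta = 1.9921
Gamma(1.9921) = 0.9967
Mean = 2051.44 * 0.9967
Mean = 2044.6097

2044.6097


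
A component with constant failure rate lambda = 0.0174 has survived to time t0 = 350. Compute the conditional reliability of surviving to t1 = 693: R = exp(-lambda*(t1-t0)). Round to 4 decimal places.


lambda = 0.0174
t0 = 350, t1 = 693
t1 - t0 = 343
lambda * (t1-t0) = 0.0174 * 343 = 5.9682
R = exp(-5.9682)
R = 0.0026

0.0026


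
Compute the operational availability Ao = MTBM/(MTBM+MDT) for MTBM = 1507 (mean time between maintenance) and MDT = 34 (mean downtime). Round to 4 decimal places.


MTBM = 1507
MDT = 34
MTBM + MDT = 1541
Ao = 1507 / 1541
Ao = 0.9779

0.9779


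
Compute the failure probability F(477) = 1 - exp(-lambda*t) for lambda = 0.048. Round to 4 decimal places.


lambda = 0.048, t = 477
lambda * t = 22.896
exp(-22.896) = 0.0
F(t) = 1 - 0.0
F(t) = 1.0

1.0


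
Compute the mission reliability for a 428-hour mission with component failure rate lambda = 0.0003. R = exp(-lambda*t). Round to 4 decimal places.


lambda = 0.0003
mission_time = 428
lambda * t = 0.0003 * 428 = 0.1284
R = exp(-0.1284)
R = 0.8795

0.8795


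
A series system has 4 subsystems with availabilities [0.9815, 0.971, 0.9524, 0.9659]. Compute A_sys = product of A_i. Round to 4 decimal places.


Subsystems: [0.9815, 0.971, 0.9524, 0.9659]
After subsystem 1 (A=0.9815): product = 0.9815
After subsystem 2 (A=0.971): product = 0.953
After subsystem 3 (A=0.9524): product = 0.9077
After subsystem 4 (A=0.9659): product = 0.8767
A_sys = 0.8767

0.8767


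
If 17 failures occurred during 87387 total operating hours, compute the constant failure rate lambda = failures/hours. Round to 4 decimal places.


failures = 17
total_hours = 87387
lambda = 17 / 87387
lambda = 0.0002

0.0002


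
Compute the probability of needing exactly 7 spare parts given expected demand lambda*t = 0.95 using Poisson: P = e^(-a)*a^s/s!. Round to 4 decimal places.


a = 0.95, s = 7
e^(-a) = e^(-0.95) = 0.3867
a^s = 0.95^7 = 0.6983
s! = 5040
P = 0.3867 * 0.6983 / 5040
P = 0.0001

0.0001


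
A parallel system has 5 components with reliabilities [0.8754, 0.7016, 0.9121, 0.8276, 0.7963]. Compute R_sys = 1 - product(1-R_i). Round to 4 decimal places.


Components: [0.8754, 0.7016, 0.9121, 0.8276, 0.7963]
(1 - 0.8754) = 0.1246, running product = 0.1246
(1 - 0.7016) = 0.2984, running product = 0.0372
(1 - 0.9121) = 0.0879, running product = 0.0033
(1 - 0.8276) = 0.1724, running product = 0.0006
(1 - 0.7963) = 0.2037, running product = 0.0001
Product of (1-R_i) = 0.0001
R_sys = 1 - 0.0001 = 0.9999

0.9999


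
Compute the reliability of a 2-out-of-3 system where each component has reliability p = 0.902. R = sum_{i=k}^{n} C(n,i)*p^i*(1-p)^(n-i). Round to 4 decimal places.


k = 2, n = 3, p = 0.902
i=2: C(3,2)=3 * 0.902^2 * 0.098^1 = 0.2392
i=3: C(3,3)=1 * 0.902^3 * 0.098^0 = 0.7339
R = sum of terms = 0.9731

0.9731


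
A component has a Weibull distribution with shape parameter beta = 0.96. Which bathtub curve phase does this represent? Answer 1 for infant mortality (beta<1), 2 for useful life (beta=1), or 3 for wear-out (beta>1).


beta = 0.96
Compare beta to 1:
beta < 1 => infant mortality (phase 1)
beta = 1 => useful life (phase 2)
beta > 1 => wear-out (phase 3)
Since beta = 0.96, this is infant mortality (decreasing failure rate)
Phase = 1

1


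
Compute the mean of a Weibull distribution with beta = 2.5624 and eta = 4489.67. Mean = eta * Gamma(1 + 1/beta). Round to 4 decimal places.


beta = 2.5624, eta = 4489.67
1/beta = 0.3903
1 + 1/beta = 1.3903
Gamma(1.3903) = 0.8878
Mean = 4489.67 * 0.8878
Mean = 3986.0989

3986.0989


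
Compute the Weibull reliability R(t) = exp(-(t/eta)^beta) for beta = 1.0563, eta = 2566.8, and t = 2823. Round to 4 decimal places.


beta = 1.0563, eta = 2566.8, t = 2823
t/eta = 2823 / 2566.8 = 1.0998
(t/eta)^beta = 1.0998^1.0563 = 1.1057
R(t) = exp(-1.1057)
R(t) = 0.331

0.331


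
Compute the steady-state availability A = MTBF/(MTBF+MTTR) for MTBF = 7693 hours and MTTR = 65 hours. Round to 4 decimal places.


MTBF = 7693
MTTR = 65
MTBF + MTTR = 7758
A = 7693 / 7758
A = 0.9916

0.9916


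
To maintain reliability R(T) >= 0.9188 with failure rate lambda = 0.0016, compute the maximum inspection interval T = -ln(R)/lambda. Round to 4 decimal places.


R_target = 0.9188
lambda = 0.0016
-ln(0.9188) = 0.0847
T = 0.0847 / 0.0016
T = 52.9293

52.9293


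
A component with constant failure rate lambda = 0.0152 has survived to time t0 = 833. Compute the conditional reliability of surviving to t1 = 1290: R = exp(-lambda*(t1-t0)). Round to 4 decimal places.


lambda = 0.0152
t0 = 833, t1 = 1290
t1 - t0 = 457
lambda * (t1-t0) = 0.0152 * 457 = 6.9464
R = exp(-6.9464)
R = 0.001

0.001


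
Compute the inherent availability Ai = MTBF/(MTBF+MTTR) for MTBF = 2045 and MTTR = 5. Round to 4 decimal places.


MTBF = 2045
MTTR = 5
MTBF + MTTR = 2050
Ai = 2045 / 2050
Ai = 0.9976

0.9976


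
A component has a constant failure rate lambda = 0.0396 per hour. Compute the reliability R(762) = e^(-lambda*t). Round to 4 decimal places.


lambda = 0.0396
t = 762
lambda * t = 30.1752
R(t) = e^(-30.1752)
R(t) = 0.0

0.0


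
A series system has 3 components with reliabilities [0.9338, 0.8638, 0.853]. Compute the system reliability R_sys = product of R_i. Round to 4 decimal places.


Components: [0.9338, 0.8638, 0.853]
After component 1 (R=0.9338): product = 0.9338
After component 2 (R=0.8638): product = 0.8066
After component 3 (R=0.853): product = 0.688
R_sys = 0.688

0.688


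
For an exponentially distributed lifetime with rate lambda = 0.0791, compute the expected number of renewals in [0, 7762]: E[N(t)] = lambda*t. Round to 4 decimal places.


lambda = 0.0791
t = 7762
E[N(t)] = lambda * t
E[N(t)] = 0.0791 * 7762
E[N(t)] = 613.9742

613.9742


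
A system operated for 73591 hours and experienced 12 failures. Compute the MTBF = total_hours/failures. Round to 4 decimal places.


total_hours = 73591
failures = 12
MTBF = 73591 / 12
MTBF = 6132.5833

6132.5833


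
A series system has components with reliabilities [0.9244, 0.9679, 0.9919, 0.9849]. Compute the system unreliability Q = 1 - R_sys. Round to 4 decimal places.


Components: [0.9244, 0.9679, 0.9919, 0.9849]
After component 1: product = 0.9244
After component 2: product = 0.8947
After component 3: product = 0.8875
After component 4: product = 0.8741
R_sys = 0.8741
Q = 1 - 0.8741 = 0.1259

0.1259


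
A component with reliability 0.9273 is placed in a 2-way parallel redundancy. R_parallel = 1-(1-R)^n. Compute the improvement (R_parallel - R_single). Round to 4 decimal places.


R_single = 0.9273, n = 2
1 - R_single = 0.0727
(1 - R_single)^n = 0.0727^2 = 0.0053
R_parallel = 1 - 0.0053 = 0.9947
Improvement = 0.9947 - 0.9273
Improvement = 0.0674

0.0674


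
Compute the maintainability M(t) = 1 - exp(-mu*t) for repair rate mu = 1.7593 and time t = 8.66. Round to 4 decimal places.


mu = 1.7593, t = 8.66
mu * t = 1.7593 * 8.66 = 15.2355
exp(-15.2355) = 0.0
M(t) = 1 - 0.0
M(t) = 1.0

1.0


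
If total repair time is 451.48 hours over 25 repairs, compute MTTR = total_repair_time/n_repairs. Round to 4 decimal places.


total_repair_time = 451.48
n_repairs = 25
MTTR = 451.48 / 25
MTTR = 18.0592

18.0592


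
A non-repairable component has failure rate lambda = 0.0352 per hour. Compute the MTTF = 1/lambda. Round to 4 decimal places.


lambda = 0.0352
MTTF = 1 / 0.0352
MTTF = 28.4091

28.4091


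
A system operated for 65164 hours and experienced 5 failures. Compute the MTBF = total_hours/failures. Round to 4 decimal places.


total_hours = 65164
failures = 5
MTBF = 65164 / 5
MTBF = 13032.8

13032.8


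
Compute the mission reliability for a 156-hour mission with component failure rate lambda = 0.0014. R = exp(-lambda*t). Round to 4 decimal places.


lambda = 0.0014
mission_time = 156
lambda * t = 0.0014 * 156 = 0.2184
R = exp(-0.2184)
R = 0.8038

0.8038


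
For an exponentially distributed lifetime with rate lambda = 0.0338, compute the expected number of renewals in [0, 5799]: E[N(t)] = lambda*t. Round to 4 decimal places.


lambda = 0.0338
t = 5799
E[N(t)] = lambda * t
E[N(t)] = 0.0338 * 5799
E[N(t)] = 196.0062

196.0062


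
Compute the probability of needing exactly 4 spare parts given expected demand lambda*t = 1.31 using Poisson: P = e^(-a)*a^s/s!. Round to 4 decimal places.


a = 1.31, s = 4
e^(-a) = e^(-1.31) = 0.2698
a^s = 1.31^4 = 2.945
s! = 24
P = 0.2698 * 2.945 / 24
P = 0.0331

0.0331


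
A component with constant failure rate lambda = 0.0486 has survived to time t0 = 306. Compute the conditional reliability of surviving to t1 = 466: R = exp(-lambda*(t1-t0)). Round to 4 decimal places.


lambda = 0.0486
t0 = 306, t1 = 466
t1 - t0 = 160
lambda * (t1-t0) = 0.0486 * 160 = 7.776
R = exp(-7.776)
R = 0.0004

0.0004


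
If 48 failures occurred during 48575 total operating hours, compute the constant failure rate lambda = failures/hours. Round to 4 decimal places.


failures = 48
total_hours = 48575
lambda = 48 / 48575
lambda = 0.001

0.001


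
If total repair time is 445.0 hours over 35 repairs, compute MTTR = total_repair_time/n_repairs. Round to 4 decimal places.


total_repair_time = 445.0
n_repairs = 35
MTTR = 445.0 / 35
MTTR = 12.7143

12.7143


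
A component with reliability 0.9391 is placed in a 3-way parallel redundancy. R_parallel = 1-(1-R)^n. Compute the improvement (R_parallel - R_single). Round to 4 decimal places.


R_single = 0.9391, n = 3
1 - R_single = 0.0609
(1 - R_single)^n = 0.0609^3 = 0.0002
R_parallel = 1 - 0.0002 = 0.9998
Improvement = 0.9998 - 0.9391
Improvement = 0.0607

0.0607


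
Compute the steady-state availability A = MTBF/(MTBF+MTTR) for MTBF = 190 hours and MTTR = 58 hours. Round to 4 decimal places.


MTBF = 190
MTTR = 58
MTBF + MTTR = 248
A = 190 / 248
A = 0.7661

0.7661


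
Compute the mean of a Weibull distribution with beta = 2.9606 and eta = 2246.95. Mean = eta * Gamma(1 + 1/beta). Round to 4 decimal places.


beta = 2.9606, eta = 2246.95
1/beta = 0.3378
1 + 1/beta = 1.3378
Gamma(1.3378) = 0.8925
Mean = 2246.95 * 0.8925
Mean = 2005.327

2005.327


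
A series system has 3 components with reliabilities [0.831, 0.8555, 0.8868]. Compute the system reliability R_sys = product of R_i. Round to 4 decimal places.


Components: [0.831, 0.8555, 0.8868]
After component 1 (R=0.831): product = 0.831
After component 2 (R=0.8555): product = 0.7109
After component 3 (R=0.8868): product = 0.6304
R_sys = 0.6304

0.6304


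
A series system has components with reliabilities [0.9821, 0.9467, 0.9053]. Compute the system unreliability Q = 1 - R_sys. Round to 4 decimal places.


Components: [0.9821, 0.9467, 0.9053]
After component 1: product = 0.9821
After component 2: product = 0.9298
After component 3: product = 0.8417
R_sys = 0.8417
Q = 1 - 0.8417 = 0.1583

0.1583


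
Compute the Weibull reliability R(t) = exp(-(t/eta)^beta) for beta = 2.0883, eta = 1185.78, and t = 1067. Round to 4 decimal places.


beta = 2.0883, eta = 1185.78, t = 1067
t/eta = 1067 / 1185.78 = 0.8998
(t/eta)^beta = 0.8998^2.0883 = 0.8022
R(t) = exp(-0.8022)
R(t) = 0.4483

0.4483


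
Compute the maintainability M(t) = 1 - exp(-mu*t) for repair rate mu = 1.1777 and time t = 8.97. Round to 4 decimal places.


mu = 1.1777, t = 8.97
mu * t = 1.1777 * 8.97 = 10.564
exp(-10.564) = 0.0
M(t) = 1 - 0.0
M(t) = 1.0

1.0


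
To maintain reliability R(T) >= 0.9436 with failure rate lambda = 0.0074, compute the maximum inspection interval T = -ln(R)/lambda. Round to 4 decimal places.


R_target = 0.9436
lambda = 0.0074
-ln(0.9436) = 0.0581
T = 0.0581 / 0.0074
T = 7.845

7.845


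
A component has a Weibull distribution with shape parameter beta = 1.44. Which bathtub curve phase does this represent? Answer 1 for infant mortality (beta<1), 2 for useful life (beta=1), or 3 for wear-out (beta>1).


beta = 1.44
Compare beta to 1:
beta < 1 => infant mortality (phase 1)
beta = 1 => useful life (phase 2)
beta > 1 => wear-out (phase 3)
Since beta = 1.44, this is wear-out (increasing failure rate)
Phase = 3

3


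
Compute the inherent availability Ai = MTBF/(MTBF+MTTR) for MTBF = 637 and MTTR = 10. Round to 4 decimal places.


MTBF = 637
MTTR = 10
MTBF + MTTR = 647
Ai = 637 / 647
Ai = 0.9845

0.9845


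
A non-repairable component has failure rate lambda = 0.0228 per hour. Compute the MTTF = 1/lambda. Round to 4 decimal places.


lambda = 0.0228
MTTF = 1 / 0.0228
MTTF = 43.8596

43.8596


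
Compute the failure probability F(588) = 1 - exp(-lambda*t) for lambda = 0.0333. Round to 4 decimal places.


lambda = 0.0333, t = 588
lambda * t = 19.5804
exp(-19.5804) = 0.0
F(t) = 1 - 0.0
F(t) = 1.0

1.0


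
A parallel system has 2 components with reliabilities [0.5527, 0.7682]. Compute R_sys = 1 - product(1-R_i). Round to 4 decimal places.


Components: [0.5527, 0.7682]
(1 - 0.5527) = 0.4473, running product = 0.4473
(1 - 0.7682) = 0.2318, running product = 0.1037
Product of (1-R_i) = 0.1037
R_sys = 1 - 0.1037 = 0.8963

0.8963


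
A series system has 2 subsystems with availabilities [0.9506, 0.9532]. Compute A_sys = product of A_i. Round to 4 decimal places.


Subsystems: [0.9506, 0.9532]
After subsystem 1 (A=0.9506): product = 0.9506
After subsystem 2 (A=0.9532): product = 0.9061
A_sys = 0.9061

0.9061


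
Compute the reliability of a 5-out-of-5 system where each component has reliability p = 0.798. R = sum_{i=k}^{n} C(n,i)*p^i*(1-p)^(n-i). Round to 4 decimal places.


k = 5, n = 5, p = 0.798
i=5: C(5,5)=1 * 0.798^5 * 0.202^0 = 0.3236
R = sum of terms = 0.3236

0.3236


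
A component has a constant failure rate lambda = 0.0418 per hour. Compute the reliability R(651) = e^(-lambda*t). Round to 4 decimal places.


lambda = 0.0418
t = 651
lambda * t = 27.2118
R(t) = e^(-27.2118)
R(t) = 0.0

0.0


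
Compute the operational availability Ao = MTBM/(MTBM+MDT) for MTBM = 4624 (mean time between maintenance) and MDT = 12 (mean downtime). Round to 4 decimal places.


MTBM = 4624
MDT = 12
MTBM + MDT = 4636
Ao = 4624 / 4636
Ao = 0.9974

0.9974


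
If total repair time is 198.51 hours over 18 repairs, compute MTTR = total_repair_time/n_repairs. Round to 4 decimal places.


total_repair_time = 198.51
n_repairs = 18
MTTR = 198.51 / 18
MTTR = 11.0283

11.0283


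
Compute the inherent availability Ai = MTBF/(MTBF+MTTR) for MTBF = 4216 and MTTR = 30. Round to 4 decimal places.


MTBF = 4216
MTTR = 30
MTBF + MTTR = 4246
Ai = 4216 / 4246
Ai = 0.9929

0.9929


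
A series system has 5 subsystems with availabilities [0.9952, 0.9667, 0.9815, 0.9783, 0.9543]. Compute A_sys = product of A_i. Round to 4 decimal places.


Subsystems: [0.9952, 0.9667, 0.9815, 0.9783, 0.9543]
After subsystem 1 (A=0.9952): product = 0.9952
After subsystem 2 (A=0.9667): product = 0.9621
After subsystem 3 (A=0.9815): product = 0.9443
After subsystem 4 (A=0.9783): product = 0.9238
After subsystem 5 (A=0.9543): product = 0.8816
A_sys = 0.8816

0.8816


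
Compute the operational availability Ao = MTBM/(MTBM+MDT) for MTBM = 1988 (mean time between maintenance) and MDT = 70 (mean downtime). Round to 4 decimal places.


MTBM = 1988
MDT = 70
MTBM + MDT = 2058
Ao = 1988 / 2058
Ao = 0.966

0.966


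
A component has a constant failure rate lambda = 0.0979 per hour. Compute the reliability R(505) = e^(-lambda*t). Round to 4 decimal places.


lambda = 0.0979
t = 505
lambda * t = 49.4395
R(t) = e^(-49.4395)
R(t) = 0.0

0.0


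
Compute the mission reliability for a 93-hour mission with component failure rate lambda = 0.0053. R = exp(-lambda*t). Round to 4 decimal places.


lambda = 0.0053
mission_time = 93
lambda * t = 0.0053 * 93 = 0.4929
R = exp(-0.4929)
R = 0.6109

0.6109


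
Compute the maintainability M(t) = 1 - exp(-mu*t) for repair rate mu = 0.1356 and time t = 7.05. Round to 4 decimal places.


mu = 0.1356, t = 7.05
mu * t = 0.1356 * 7.05 = 0.956
exp(-0.956) = 0.3844
M(t) = 1 - 0.3844
M(t) = 0.6156

0.6156


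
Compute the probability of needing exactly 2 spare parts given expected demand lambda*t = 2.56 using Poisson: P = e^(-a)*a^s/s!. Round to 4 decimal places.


a = 2.56, s = 2
e^(-a) = e^(-2.56) = 0.0773
a^s = 2.56^2 = 6.5536
s! = 2
P = 0.0773 * 6.5536 / 2
P = 0.2533

0.2533


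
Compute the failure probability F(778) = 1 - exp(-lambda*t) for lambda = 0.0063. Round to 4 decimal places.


lambda = 0.0063, t = 778
lambda * t = 4.9014
exp(-4.9014) = 0.0074
F(t) = 1 - 0.0074
F(t) = 0.9926

0.9926


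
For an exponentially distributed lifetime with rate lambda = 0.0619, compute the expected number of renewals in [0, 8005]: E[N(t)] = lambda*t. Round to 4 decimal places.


lambda = 0.0619
t = 8005
E[N(t)] = lambda * t
E[N(t)] = 0.0619 * 8005
E[N(t)] = 495.5095

495.5095


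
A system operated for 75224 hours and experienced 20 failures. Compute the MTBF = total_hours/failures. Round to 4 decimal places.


total_hours = 75224
failures = 20
MTBF = 75224 / 20
MTBF = 3761.2

3761.2


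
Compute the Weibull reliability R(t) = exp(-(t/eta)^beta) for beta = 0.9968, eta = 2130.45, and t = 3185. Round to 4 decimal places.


beta = 0.9968, eta = 2130.45, t = 3185
t/eta = 3185 / 2130.45 = 1.495
(t/eta)^beta = 1.495^0.9968 = 1.4931
R(t) = exp(-1.4931)
R(t) = 0.2247

0.2247


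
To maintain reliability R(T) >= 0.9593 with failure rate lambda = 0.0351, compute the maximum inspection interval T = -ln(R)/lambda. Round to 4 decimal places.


R_target = 0.9593
lambda = 0.0351
-ln(0.9593) = 0.0416
T = 0.0416 / 0.0351
T = 1.1838

1.1838


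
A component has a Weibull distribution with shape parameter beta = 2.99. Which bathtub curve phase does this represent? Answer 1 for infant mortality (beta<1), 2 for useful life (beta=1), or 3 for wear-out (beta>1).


beta = 2.99
Compare beta to 1:
beta < 1 => infant mortality (phase 1)
beta = 1 => useful life (phase 2)
beta > 1 => wear-out (phase 3)
Since beta = 2.99, this is wear-out (increasing failure rate)
Phase = 3

3


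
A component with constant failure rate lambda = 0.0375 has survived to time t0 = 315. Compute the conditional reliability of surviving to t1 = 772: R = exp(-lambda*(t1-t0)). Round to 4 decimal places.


lambda = 0.0375
t0 = 315, t1 = 772
t1 - t0 = 457
lambda * (t1-t0) = 0.0375 * 457 = 17.1375
R = exp(-17.1375)
R = 0.0

0.0


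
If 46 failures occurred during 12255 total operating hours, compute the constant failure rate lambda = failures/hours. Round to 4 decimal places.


failures = 46
total_hours = 12255
lambda = 46 / 12255
lambda = 0.0038

0.0038


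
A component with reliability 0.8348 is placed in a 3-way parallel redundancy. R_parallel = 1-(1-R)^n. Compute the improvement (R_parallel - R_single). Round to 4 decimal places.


R_single = 0.8348, n = 3
1 - R_single = 0.1652
(1 - R_single)^n = 0.1652^3 = 0.0045
R_parallel = 1 - 0.0045 = 0.9955
Improvement = 0.9955 - 0.8348
Improvement = 0.1607

0.1607


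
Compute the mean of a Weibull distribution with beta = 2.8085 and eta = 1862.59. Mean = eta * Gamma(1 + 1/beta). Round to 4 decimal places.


beta = 2.8085, eta = 1862.59
1/beta = 0.3561
1 + 1/beta = 1.3561
Gamma(1.3561) = 0.8906
Mean = 1862.59 * 0.8906
Mean = 1658.7366

1658.7366


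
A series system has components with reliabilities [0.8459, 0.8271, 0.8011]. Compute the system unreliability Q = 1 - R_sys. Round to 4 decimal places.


Components: [0.8459, 0.8271, 0.8011]
After component 1: product = 0.8459
After component 2: product = 0.6996
After component 3: product = 0.5605
R_sys = 0.5605
Q = 1 - 0.5605 = 0.4395

0.4395


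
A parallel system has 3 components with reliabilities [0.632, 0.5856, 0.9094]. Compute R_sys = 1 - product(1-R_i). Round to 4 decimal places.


Components: [0.632, 0.5856, 0.9094]
(1 - 0.632) = 0.368, running product = 0.368
(1 - 0.5856) = 0.4144, running product = 0.1525
(1 - 0.9094) = 0.0906, running product = 0.0138
Product of (1-R_i) = 0.0138
R_sys = 1 - 0.0138 = 0.9862

0.9862


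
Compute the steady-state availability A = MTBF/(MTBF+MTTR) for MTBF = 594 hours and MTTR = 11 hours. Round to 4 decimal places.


MTBF = 594
MTTR = 11
MTBF + MTTR = 605
A = 594 / 605
A = 0.9818

0.9818


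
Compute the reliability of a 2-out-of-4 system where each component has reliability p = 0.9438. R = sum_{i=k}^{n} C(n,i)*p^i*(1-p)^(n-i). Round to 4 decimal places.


k = 2, n = 4, p = 0.9438
i=2: C(4,2)=6 * 0.9438^2 * 0.0562^2 = 0.0169
i=3: C(4,3)=4 * 0.9438^3 * 0.0562^1 = 0.189
i=4: C(4,4)=1 * 0.9438^4 * 0.0562^0 = 0.7935
R = sum of terms = 0.9993

0.9993


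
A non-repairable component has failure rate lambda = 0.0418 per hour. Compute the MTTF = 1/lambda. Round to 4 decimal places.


lambda = 0.0418
MTTF = 1 / 0.0418
MTTF = 23.9234

23.9234


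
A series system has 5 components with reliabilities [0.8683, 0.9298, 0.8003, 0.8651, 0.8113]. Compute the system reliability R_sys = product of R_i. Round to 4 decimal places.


Components: [0.8683, 0.9298, 0.8003, 0.8651, 0.8113]
After component 1 (R=0.8683): product = 0.8683
After component 2 (R=0.9298): product = 0.8073
After component 3 (R=0.8003): product = 0.6461
After component 4 (R=0.8651): product = 0.559
After component 5 (R=0.8113): product = 0.4535
R_sys = 0.4535

0.4535


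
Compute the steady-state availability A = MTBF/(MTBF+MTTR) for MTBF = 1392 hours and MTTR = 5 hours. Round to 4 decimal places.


MTBF = 1392
MTTR = 5
MTBF + MTTR = 1397
A = 1392 / 1397
A = 0.9964

0.9964


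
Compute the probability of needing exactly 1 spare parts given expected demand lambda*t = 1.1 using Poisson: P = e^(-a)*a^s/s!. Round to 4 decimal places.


a = 1.1, s = 1
e^(-a) = e^(-1.1) = 0.3329
a^s = 1.1^1 = 1.1
s! = 1
P = 0.3329 * 1.1 / 1
P = 0.3662

0.3662


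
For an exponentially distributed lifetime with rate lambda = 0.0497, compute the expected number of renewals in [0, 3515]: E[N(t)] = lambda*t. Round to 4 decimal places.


lambda = 0.0497
t = 3515
E[N(t)] = lambda * t
E[N(t)] = 0.0497 * 3515
E[N(t)] = 174.6955

174.6955


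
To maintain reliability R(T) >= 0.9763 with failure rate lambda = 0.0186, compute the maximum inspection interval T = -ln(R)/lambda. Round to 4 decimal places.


R_target = 0.9763
lambda = 0.0186
-ln(0.9763) = 0.024
T = 0.024 / 0.0186
T = 1.2895

1.2895


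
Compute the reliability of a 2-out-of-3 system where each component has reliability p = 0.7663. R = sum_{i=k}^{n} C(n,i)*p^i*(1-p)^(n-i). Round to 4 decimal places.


k = 2, n = 3, p = 0.7663
i=2: C(3,2)=3 * 0.7663^2 * 0.2337^1 = 0.4117
i=3: C(3,3)=1 * 0.7663^3 * 0.2337^0 = 0.45
R = sum of terms = 0.8617

0.8617


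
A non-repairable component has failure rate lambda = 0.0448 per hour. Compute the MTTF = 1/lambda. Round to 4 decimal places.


lambda = 0.0448
MTTF = 1 / 0.0448
MTTF = 22.3214

22.3214


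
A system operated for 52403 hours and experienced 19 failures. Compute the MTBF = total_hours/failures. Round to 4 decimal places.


total_hours = 52403
failures = 19
MTBF = 52403 / 19
MTBF = 2758.0526

2758.0526


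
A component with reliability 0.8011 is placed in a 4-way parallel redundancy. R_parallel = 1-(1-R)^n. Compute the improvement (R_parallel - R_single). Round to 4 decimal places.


R_single = 0.8011, n = 4
1 - R_single = 0.1989
(1 - R_single)^n = 0.1989^4 = 0.0016
R_parallel = 1 - 0.0016 = 0.9984
Improvement = 0.9984 - 0.8011
Improvement = 0.1973

0.1973


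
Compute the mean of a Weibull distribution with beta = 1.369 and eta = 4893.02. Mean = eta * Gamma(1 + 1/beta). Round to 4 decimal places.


beta = 1.369, eta = 4893.02
1/beta = 0.7305
1 + 1/beta = 1.7305
Gamma(1.7305) = 0.9148
Mean = 4893.02 * 0.9148
Mean = 4475.9543

4475.9543


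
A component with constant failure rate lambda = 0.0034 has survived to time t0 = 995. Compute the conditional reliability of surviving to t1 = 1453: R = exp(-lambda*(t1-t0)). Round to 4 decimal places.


lambda = 0.0034
t0 = 995, t1 = 1453
t1 - t0 = 458
lambda * (t1-t0) = 0.0034 * 458 = 1.5572
R = exp(-1.5572)
R = 0.2107

0.2107


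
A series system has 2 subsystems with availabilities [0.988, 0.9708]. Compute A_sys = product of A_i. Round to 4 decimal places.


Subsystems: [0.988, 0.9708]
After subsystem 1 (A=0.988): product = 0.988
After subsystem 2 (A=0.9708): product = 0.9592
A_sys = 0.9592

0.9592


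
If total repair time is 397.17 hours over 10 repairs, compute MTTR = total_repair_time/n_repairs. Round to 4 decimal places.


total_repair_time = 397.17
n_repairs = 10
MTTR = 397.17 / 10
MTTR = 39.717

39.717


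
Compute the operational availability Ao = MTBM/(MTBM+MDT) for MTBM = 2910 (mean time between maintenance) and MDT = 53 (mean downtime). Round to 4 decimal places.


MTBM = 2910
MDT = 53
MTBM + MDT = 2963
Ao = 2910 / 2963
Ao = 0.9821

0.9821


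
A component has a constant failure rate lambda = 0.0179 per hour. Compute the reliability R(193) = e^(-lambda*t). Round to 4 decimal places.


lambda = 0.0179
t = 193
lambda * t = 3.4547
R(t) = e^(-3.4547)
R(t) = 0.0316

0.0316


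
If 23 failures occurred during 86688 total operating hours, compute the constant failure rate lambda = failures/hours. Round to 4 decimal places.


failures = 23
total_hours = 86688
lambda = 23 / 86688
lambda = 0.0003

0.0003


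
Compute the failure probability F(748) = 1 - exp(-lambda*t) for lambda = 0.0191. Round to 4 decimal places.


lambda = 0.0191, t = 748
lambda * t = 14.2868
exp(-14.2868) = 0.0
F(t) = 1 - 0.0
F(t) = 1.0

1.0


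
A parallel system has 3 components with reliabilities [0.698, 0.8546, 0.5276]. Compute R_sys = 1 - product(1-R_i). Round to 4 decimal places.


Components: [0.698, 0.8546, 0.5276]
(1 - 0.698) = 0.302, running product = 0.302
(1 - 0.8546) = 0.1454, running product = 0.0439
(1 - 0.5276) = 0.4724, running product = 0.0207
Product of (1-R_i) = 0.0207
R_sys = 1 - 0.0207 = 0.9793

0.9793


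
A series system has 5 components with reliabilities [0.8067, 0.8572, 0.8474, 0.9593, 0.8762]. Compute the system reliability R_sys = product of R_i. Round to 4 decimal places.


Components: [0.8067, 0.8572, 0.8474, 0.9593, 0.8762]
After component 1 (R=0.8067): product = 0.8067
After component 2 (R=0.8572): product = 0.6915
After component 3 (R=0.8474): product = 0.586
After component 4 (R=0.9593): product = 0.5621
After component 5 (R=0.8762): product = 0.4925
R_sys = 0.4925

0.4925


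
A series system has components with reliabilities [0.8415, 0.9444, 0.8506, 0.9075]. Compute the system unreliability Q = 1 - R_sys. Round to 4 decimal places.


Components: [0.8415, 0.9444, 0.8506, 0.9075]
After component 1: product = 0.8415
After component 2: product = 0.7947
After component 3: product = 0.676
After component 4: product = 0.6135
R_sys = 0.6135
Q = 1 - 0.6135 = 0.3865

0.3865


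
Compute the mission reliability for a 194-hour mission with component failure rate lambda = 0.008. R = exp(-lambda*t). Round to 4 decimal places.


lambda = 0.008
mission_time = 194
lambda * t = 0.008 * 194 = 1.552
R = exp(-1.552)
R = 0.2118

0.2118


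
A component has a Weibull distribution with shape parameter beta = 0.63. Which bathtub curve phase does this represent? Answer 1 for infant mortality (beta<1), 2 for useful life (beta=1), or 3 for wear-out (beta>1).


beta = 0.63
Compare beta to 1:
beta < 1 => infant mortality (phase 1)
beta = 1 => useful life (phase 2)
beta > 1 => wear-out (phase 3)
Since beta = 0.63, this is infant mortality (decreasing failure rate)
Phase = 1

1


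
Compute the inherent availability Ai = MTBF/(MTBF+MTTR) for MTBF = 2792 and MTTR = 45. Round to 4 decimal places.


MTBF = 2792
MTTR = 45
MTBF + MTTR = 2837
Ai = 2792 / 2837
Ai = 0.9841

0.9841


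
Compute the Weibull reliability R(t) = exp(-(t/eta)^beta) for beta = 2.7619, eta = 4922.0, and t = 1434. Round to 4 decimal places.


beta = 2.7619, eta = 4922.0, t = 1434
t/eta = 1434 / 4922.0 = 0.2913
(t/eta)^beta = 0.2913^2.7619 = 0.0332
R(t) = exp(-0.0332)
R(t) = 0.9674

0.9674


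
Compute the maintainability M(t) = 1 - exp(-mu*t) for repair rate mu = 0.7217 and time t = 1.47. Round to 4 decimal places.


mu = 0.7217, t = 1.47
mu * t = 0.7217 * 1.47 = 1.0609
exp(-1.0609) = 0.3461
M(t) = 1 - 0.3461
M(t) = 0.6539

0.6539


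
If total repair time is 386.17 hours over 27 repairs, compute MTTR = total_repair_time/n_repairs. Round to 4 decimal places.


total_repair_time = 386.17
n_repairs = 27
MTTR = 386.17 / 27
MTTR = 14.3026

14.3026


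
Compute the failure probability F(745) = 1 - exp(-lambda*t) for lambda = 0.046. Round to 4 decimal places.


lambda = 0.046, t = 745
lambda * t = 34.27
exp(-34.27) = 0.0
F(t) = 1 - 0.0
F(t) = 1.0

1.0


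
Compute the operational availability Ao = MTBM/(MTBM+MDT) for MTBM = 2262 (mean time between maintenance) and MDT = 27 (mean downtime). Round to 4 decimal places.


MTBM = 2262
MDT = 27
MTBM + MDT = 2289
Ao = 2262 / 2289
Ao = 0.9882

0.9882


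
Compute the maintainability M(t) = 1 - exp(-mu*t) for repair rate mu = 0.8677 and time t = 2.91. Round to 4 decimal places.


mu = 0.8677, t = 2.91
mu * t = 0.8677 * 2.91 = 2.525
exp(-2.525) = 0.0801
M(t) = 1 - 0.0801
M(t) = 0.9199

0.9199


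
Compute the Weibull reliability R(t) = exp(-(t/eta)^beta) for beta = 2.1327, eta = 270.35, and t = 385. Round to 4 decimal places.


beta = 2.1327, eta = 270.35, t = 385
t/eta = 385 / 270.35 = 1.4241
(t/eta)^beta = 1.4241^2.1327 = 2.1254
R(t) = exp(-2.1254)
R(t) = 0.1194

0.1194


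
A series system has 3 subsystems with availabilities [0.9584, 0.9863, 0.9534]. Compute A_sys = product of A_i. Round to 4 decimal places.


Subsystems: [0.9584, 0.9863, 0.9534]
After subsystem 1 (A=0.9584): product = 0.9584
After subsystem 2 (A=0.9863): product = 0.9453
After subsystem 3 (A=0.9534): product = 0.9012
A_sys = 0.9012

0.9012


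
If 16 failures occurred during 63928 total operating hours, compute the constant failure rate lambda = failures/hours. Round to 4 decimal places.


failures = 16
total_hours = 63928
lambda = 16 / 63928
lambda = 0.0003

0.0003


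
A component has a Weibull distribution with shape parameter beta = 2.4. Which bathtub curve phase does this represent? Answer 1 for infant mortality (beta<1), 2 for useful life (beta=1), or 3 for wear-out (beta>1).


beta = 2.4
Compare beta to 1:
beta < 1 => infant mortality (phase 1)
beta = 1 => useful life (phase 2)
beta > 1 => wear-out (phase 3)
Since beta = 2.4, this is wear-out (increasing failure rate)
Phase = 3

3


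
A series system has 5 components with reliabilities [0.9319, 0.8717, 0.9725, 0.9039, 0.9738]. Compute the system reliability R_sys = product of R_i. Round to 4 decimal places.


Components: [0.9319, 0.8717, 0.9725, 0.9039, 0.9738]
After component 1 (R=0.9319): product = 0.9319
After component 2 (R=0.8717): product = 0.8123
After component 3 (R=0.9725): product = 0.79
After component 4 (R=0.9039): product = 0.7141
After component 5 (R=0.9738): product = 0.6954
R_sys = 0.6954

0.6954


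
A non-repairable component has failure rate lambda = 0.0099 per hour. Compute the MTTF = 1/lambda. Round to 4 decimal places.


lambda = 0.0099
MTTF = 1 / 0.0099
MTTF = 101.0101

101.0101


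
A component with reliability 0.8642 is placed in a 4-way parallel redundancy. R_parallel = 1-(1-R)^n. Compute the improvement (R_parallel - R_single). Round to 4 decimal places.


R_single = 0.8642, n = 4
1 - R_single = 0.1358
(1 - R_single)^n = 0.1358^4 = 0.0003
R_parallel = 1 - 0.0003 = 0.9997
Improvement = 0.9997 - 0.8642
Improvement = 0.1355

0.1355


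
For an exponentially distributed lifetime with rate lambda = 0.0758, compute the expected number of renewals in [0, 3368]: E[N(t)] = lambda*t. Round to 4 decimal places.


lambda = 0.0758
t = 3368
E[N(t)] = lambda * t
E[N(t)] = 0.0758 * 3368
E[N(t)] = 255.2944

255.2944


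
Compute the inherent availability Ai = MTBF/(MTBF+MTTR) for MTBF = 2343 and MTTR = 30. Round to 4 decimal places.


MTBF = 2343
MTTR = 30
MTBF + MTTR = 2373
Ai = 2343 / 2373
Ai = 0.9874

0.9874


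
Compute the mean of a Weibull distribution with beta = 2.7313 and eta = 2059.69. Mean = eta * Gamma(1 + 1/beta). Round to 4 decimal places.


beta = 2.7313, eta = 2059.69
1/beta = 0.3661
1 + 1/beta = 1.3661
Gamma(1.3661) = 0.8896
Mean = 2059.69 * 0.8896
Mean = 1832.3819

1832.3819


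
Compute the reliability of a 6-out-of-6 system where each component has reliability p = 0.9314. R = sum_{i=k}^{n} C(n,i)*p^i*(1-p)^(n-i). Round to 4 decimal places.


k = 6, n = 6, p = 0.9314
i=6: C(6,6)=1 * 0.9314^6 * 0.0686^0 = 0.6529
R = sum of terms = 0.6529

0.6529


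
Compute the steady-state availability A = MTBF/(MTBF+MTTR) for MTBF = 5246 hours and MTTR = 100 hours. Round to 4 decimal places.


MTBF = 5246
MTTR = 100
MTBF + MTTR = 5346
A = 5246 / 5346
A = 0.9813

0.9813


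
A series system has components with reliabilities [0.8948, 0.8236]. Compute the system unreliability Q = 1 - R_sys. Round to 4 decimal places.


Components: [0.8948, 0.8236]
After component 1: product = 0.8948
After component 2: product = 0.737
R_sys = 0.737
Q = 1 - 0.737 = 0.263

0.263


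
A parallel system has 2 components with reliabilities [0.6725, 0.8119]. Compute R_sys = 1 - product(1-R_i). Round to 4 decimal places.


Components: [0.6725, 0.8119]
(1 - 0.6725) = 0.3275, running product = 0.3275
(1 - 0.8119) = 0.1881, running product = 0.0616
Product of (1-R_i) = 0.0616
R_sys = 1 - 0.0616 = 0.9384

0.9384


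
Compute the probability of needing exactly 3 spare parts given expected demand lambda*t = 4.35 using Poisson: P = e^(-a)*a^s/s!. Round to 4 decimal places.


a = 4.35, s = 3
e^(-a) = e^(-4.35) = 0.0129
a^s = 4.35^3 = 82.3129
s! = 6
P = 0.0129 * 82.3129 / 6
P = 0.1771

0.1771


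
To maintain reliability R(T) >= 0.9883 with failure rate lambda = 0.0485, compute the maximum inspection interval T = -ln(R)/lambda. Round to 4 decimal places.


R_target = 0.9883
lambda = 0.0485
-ln(0.9883) = 0.0118
T = 0.0118 / 0.0485
T = 0.2427

0.2427


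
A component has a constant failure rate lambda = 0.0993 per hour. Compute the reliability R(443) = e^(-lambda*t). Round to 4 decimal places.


lambda = 0.0993
t = 443
lambda * t = 43.9899
R(t) = e^(-43.9899)
R(t) = 0.0

0.0
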